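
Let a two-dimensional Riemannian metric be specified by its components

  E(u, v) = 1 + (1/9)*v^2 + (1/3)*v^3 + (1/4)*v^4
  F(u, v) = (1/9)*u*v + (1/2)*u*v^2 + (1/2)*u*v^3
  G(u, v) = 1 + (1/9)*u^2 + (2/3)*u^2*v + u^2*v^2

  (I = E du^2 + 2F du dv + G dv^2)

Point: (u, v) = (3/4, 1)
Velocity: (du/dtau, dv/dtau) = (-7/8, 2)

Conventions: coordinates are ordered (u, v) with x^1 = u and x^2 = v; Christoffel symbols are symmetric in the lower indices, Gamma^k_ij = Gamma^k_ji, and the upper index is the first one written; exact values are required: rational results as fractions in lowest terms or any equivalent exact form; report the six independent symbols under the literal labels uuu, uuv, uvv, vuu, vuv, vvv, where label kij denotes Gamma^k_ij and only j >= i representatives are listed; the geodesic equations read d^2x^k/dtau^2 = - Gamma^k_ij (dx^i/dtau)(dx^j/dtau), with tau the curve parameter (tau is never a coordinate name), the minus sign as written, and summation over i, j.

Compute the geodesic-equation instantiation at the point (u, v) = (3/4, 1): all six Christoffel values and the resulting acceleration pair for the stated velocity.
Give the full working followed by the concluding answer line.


E = 61/36, F = 5/6, G = 2 at the point
E_u = 0, E_v = 20/9, F_u = 10/9, F_v = 47/24, G_u = 8/3, G_v = 3/2
EG - F^2 = 97/36;  g^inv = (36/97) * [[2, -5/6], [-5/6, 61/36]]
first-kind symbols [ij,l] = (1/2)(d_i g_jl + d_j g_il - d_l g_ij): [uu,u] = E_u/2 = 0, [uu,v] = F_u - E_v/2 = 0, [uv,u] = E_v/2 = 10/9, [uv,v] = G_u/2 = 4/3, [vv,u] = F_v - G_u/2 = 5/8, [vv,v] = G_v/2 = 3/4
Gamma^u_ij = (G*[ij,u] - F*[ij,v])/(EG - F^2), Gamma^v_ij = (E*[ij,v] - F*[ij,u])/(EG - F^2)
Gamma_uuu = 0, Gamma_uuv = 40/97, Gamma_uvv = 45/194, Gamma_vuu = 0, Gamma_vuv = 48/97, Gamma_vvv = 27/97
d^2u/dtau^2 = -(Gamma_uuu*(-7/8)^2 + 2*Gamma_uuv*(-7/8)*(2) + Gamma_uvv*(2)^2) = 50/97
d^2v/dtau^2 = -(Gamma_vuu*(-7/8)^2 + 2*Gamma_vuv*(-7/8)*(2) + Gamma_vvv*(2)^2) = 60/97

Answer: Gamma_uuu = 0, Gamma_uuv = 40/97, Gamma_uvv = 45/194, Gamma_vuu = 0, Gamma_vuv = 48/97, Gamma_vvv = 27/97; accelerations (d^2u/dtau^2, d^2v/dtau^2) = (50/97, 60/97)


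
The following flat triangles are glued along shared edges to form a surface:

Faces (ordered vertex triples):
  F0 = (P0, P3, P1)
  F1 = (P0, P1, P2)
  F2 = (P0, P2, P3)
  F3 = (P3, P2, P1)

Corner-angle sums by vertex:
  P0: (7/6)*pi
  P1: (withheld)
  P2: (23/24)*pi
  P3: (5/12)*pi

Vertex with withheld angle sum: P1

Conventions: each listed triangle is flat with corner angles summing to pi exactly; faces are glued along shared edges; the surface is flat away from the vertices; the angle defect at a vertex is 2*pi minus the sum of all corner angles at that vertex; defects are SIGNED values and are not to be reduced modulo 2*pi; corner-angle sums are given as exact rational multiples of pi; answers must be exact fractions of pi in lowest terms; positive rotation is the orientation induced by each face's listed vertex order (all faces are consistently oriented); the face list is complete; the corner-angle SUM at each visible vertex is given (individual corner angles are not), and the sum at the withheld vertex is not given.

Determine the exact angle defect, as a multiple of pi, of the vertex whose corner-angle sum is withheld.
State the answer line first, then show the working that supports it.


Answer: defect(P1) = (13/24)*pi

V = 4, E = 6, F = 4; chi = V - E + F = 2
Gauss-Bonnet: total defect = 2*pi*chi = 4*pi; visible defects sum to (83/24)*pi


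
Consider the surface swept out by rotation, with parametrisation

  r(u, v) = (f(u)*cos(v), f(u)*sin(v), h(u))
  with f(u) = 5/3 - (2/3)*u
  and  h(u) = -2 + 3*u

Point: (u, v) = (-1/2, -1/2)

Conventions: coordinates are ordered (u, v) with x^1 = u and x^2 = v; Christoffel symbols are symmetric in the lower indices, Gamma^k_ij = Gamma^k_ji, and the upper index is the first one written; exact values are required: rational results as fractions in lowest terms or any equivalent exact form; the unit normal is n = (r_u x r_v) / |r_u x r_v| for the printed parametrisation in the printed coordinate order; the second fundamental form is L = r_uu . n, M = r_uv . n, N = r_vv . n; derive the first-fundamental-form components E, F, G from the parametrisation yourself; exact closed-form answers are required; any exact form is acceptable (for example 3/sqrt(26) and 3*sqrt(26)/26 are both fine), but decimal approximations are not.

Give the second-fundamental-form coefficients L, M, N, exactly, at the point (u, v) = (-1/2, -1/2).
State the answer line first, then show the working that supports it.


Answer: L = 0, M = 0, N = 18*sqrt(85)/85

f = 2, f' = -2/3, f'' = 0, h' = 3, h'' = 0
E = 85/9, F = 0, G = 4; answer radicand W^2 = 85/9
unnormalised second-form numerators: l = 0, m = 0, n = 6; L = l/sqrt(85/9), and similarly M = m/sqrt(W^2), N = n/sqrt(W^2)


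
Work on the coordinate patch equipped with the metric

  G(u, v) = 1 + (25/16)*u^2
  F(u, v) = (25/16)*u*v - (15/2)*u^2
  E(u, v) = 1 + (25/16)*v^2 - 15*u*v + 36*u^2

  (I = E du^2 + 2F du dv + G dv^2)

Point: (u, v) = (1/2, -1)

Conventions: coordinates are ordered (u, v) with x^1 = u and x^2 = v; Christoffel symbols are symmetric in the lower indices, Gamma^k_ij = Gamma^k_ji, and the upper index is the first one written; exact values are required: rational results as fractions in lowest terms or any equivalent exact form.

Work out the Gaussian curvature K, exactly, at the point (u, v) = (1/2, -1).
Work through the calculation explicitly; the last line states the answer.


E = 305/16, F = -85/32, G = 89/64, EG - F^2 = 1245/64 at the point
E_u = 51, E_v = -85/8, F_u = -145/16, F_v = 25/32, G_u = 25/16, G_v = 0
E_vv = 25/8, F_uv = 25/16, G_uu = 25/8
Brioschi: K = (det M1 - det M2) / (EG - F^2)^2 with the standard first/second-derivative matrices M1, M2.
M1 = [[-E_vv/2 + F_uv - G_uu/2, E_u/2, F_u - E_v/2], [F_v - G_u/2, E, F], [G_v/2, F, G]] = [[-25/16, 51/2, -15/4], [0, 305/16, -85/32], [0, -85/32, 89/64]]; det M1 = -31125/1024
M2 = [[0, E_v/2, G_u/2], [E_v/2, E, F], [G_u/2, F, G]] = [[0, -85/16, 25/32], [-85/16, 305/16, -85/32], [25/32, -85/32, 89/64]]; det M2 = -29525/1024
det M1 - det M2 = -25/16; K = -25/16 / (1245/64)^2 = -256/62001

Answer: K = -256/62001


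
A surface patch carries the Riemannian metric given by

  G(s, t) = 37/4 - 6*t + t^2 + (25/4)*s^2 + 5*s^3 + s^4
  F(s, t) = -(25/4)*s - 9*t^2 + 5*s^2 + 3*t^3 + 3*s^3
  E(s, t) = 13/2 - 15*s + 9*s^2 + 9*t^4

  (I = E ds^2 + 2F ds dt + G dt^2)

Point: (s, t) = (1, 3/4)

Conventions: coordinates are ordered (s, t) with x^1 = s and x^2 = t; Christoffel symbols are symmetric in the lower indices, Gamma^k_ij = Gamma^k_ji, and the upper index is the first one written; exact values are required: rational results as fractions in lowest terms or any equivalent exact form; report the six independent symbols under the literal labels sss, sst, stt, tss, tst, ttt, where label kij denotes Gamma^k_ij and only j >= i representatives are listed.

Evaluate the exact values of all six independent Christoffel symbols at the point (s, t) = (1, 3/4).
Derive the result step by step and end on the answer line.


E = 857/256, F = -131/64, G = 281/16 at the point
E_s = 3, E_t = 243/16, F_s = 51/4, F_t = -135/16, G_s = 63/2, G_t = -9/2
EG - F^2 = 27957/512;  g^inv = (512/27957) * [[281/16, 131/64], [131/64, 857/256]]
first-kind symbols [ij,l] = (1/2)(d_i g_jl + d_j g_il - d_l g_ij): [ss,s] = E_s/2 = 3/2, [ss,t] = F_s - E_t/2 = 165/32, [st,s] = E_t/2 = 243/32, [st,t] = G_s/2 = 63/4, [tt,s] = F_t - G_s/2 = -387/16, [tt,t] = G_t/2 = -9/4
Gamma^s_ij = (G*[ij,s] - F*[ij,t])/(EG - F^2), Gamma^t_ij = (E*[ij,t] - F*[ij,s])/(EG - F^2)

Answer: Gamma_sss = 25189/37276, Gamma_sst = 28263/9319, Gamma_stt = -73284/9319, Gamma_tss = 55519/149104, Gamma_tst = 46605/37276, Gamma_ttt = -9735/9319


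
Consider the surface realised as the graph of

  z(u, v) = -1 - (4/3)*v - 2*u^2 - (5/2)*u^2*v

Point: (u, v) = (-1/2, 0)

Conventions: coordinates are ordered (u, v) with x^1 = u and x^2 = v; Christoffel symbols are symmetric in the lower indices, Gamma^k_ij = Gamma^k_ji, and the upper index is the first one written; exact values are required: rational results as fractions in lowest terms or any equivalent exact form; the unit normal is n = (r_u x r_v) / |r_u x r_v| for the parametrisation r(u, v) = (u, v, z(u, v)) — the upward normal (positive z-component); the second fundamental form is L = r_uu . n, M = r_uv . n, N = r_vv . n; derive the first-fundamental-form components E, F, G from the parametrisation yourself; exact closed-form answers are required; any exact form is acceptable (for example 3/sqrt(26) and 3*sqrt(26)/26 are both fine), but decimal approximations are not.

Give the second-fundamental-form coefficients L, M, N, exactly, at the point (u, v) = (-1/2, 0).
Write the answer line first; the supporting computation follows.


Answer: L = -96*sqrt(5089)/5089, M = 60*sqrt(5089)/5089, N = 0

z_u = 2, z_v = -47/24, z_uu = -4, z_uv = 5/2, z_vv = 0
E = 5, F = -47/12, G = 2785/576; answer radicand W^2 = 5089/576
unnormalised second-form numerators: l = -4, m = 5/2, n = 0; L = l/sqrt(5089/576), and similarly M = m/sqrt(W^2), N = n/sqrt(W^2)


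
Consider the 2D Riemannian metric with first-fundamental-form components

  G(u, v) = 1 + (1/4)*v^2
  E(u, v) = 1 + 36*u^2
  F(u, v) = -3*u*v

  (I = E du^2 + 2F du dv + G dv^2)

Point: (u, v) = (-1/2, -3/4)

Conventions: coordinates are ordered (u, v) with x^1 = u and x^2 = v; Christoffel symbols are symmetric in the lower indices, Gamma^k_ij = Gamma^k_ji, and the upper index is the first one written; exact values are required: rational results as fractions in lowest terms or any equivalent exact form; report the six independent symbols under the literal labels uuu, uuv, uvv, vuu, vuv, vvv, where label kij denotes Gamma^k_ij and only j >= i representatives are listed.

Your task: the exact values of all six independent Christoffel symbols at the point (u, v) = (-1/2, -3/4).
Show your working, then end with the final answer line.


E = 10, F = -9/8, G = 73/64 at the point
E_u = -36, E_v = 0, F_u = 9/4, F_v = 3/2, G_u = 0, G_v = -3/8
EG - F^2 = 649/64;  g^inv = (64/649) * [[73/64, 9/8], [9/8, 10]]
first-kind symbols [ij,l] = (1/2)(d_i g_jl + d_j g_il - d_l g_ij): [uu,u] = E_u/2 = -18, [uu,v] = F_u - E_v/2 = 9/4, [uv,u] = E_v/2 = 0, [uv,v] = G_u/2 = 0, [vv,u] = F_v - G_u/2 = 3/2, [vv,v] = G_v/2 = -3/16
Gamma^u_ij = (G*[ij,u] - F*[ij,v])/(EG - F^2), Gamma^v_ij = (E*[ij,v] - F*[ij,u])/(EG - F^2)

Answer: Gamma_uuu = -1152/649, Gamma_uuv = 0, Gamma_uvv = 96/649, Gamma_vuu = 144/649, Gamma_vuv = 0, Gamma_vvv = -12/649


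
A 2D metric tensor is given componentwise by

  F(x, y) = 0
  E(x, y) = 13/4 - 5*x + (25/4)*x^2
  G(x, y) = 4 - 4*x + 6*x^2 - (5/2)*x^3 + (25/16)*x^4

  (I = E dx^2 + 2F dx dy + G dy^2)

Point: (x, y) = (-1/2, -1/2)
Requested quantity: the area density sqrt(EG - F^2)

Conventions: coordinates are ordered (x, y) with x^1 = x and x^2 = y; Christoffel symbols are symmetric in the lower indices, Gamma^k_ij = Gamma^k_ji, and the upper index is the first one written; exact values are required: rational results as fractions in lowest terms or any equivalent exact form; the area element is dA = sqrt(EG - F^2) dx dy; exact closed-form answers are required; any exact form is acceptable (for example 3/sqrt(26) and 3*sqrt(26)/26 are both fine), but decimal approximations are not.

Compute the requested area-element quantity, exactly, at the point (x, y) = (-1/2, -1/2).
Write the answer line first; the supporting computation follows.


Answer: sqrt(EG - F^2) = 135*sqrt(13)/64

E = 117/16, F = 0, G = 2025/256; EG - F^2 = 236925/4096


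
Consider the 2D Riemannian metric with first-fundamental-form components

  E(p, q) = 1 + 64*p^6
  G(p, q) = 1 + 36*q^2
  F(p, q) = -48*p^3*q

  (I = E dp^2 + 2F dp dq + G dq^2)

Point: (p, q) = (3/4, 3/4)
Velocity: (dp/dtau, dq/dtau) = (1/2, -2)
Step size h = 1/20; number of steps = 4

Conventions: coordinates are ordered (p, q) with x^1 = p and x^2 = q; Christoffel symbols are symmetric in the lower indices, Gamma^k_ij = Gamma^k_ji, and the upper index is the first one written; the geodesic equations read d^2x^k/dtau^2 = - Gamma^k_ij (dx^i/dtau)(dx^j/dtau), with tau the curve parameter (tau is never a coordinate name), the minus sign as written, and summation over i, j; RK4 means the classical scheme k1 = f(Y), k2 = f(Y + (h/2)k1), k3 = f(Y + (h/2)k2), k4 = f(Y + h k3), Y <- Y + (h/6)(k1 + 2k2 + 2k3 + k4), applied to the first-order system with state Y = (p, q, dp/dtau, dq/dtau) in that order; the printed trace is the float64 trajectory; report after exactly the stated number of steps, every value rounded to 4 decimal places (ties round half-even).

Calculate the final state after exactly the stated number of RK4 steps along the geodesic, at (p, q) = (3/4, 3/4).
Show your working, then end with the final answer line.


f(Y) = (dp/dtau, dq/dtau, -Gamma^p_ij Y'^i Y'^j, -Gamma^q_ij Y'^i Y'^j) with the Gammas evaluated at the stage position; h = 0.050000; intermediate values shown to 6 dp
step 0: p = 0.7500, q = 0.7500, dp/dtau = 0.5000, dq/dtau = -2.0000
step 1:
  k1: at (p, q) = (0.750000, 0.750000), (dp/dtau, dq/dtau) = (0.500000, -2.000000); Gamma_ppp = 1.395883, Gamma_ppq = 0.000000, Gamma_pqq = -0.620393, Gamma_qpp = -1.861178, Gamma_qpq = 0.000000, Gamma_qqq = 0.827190; k1 = (0.500000, -2.000000, 2.132599, -2.843466)
  k2: at (p, q) = (0.762500, 0.700000), (dp/dtau, dq/dtau) = (0.553315, -2.071087); Gamma_ppp = 1.585230, Gamma_ppq = 0.000000, Gamma_pqq = -0.681636, Gamma_qpp = -1.877293, Gamma_qpq = 0.000000, Gamma_qqq = 0.807221; k2 = (0.553315, -2.071087, 2.438480, -2.887746)
  k3: at (p, q) = (0.763833, 0.698223), (dp/dtau, dq/dtau) = (0.560962, -2.072194); Gamma_ppp = 1.596932, Gamma_ppq = 0.000000, Gamma_pqq = -0.684274, Gamma_qpp = -1.876492, Gamma_qpq = 0.000000, Gamma_qqq = 0.804063; k3 = (0.560962, -2.072194, 2.435742, -2.862144)
  k4: at (p, q) = (0.778048, 0.646390), (dp/dtau, dq/dtau) = (0.621787, -2.143107); Gamma_ppp = 1.810349, Gamma_ppq = 0.000000, Gamma_pqq = -0.747635, Gamma_qpp = -1.863370, Gamma_qpq = 0.000000, Gamma_qqq = 0.769531; k4 = (0.621787, -2.143107, 2.733902, -2.813972)
  Y <- Y + (h/6)(k1 + 2k2 + 2k3 + k4): p = 0.7779, q = 0.6464, dp/dtau = 0.6218, dq/dtau = -2.1430
step 2:
  k1: at (p, q) = (0.777920, 0.646419), (dp/dtau, dq/dtau) = (0.621791, -2.142977); Gamma_ppp = 1.809615, Gamma_ppq = 0.000000, Gamma_pqq = -0.747578, Gamma_qpp = -1.863622, Gamma_qpq = 0.000000, Gamma_qqq = 0.769890; k1 = (0.621791, -2.142977, 2.733501, -2.815081)
  k2: at (p, q) = (0.793464, 0.592845), (dp/dtau, dq/dtau) = (0.690129, -2.213354); Gamma_ppp = 2.038410, Gamma_ppq = 0.000000, Gamma_pqq = -0.809425, Gamma_qpp = -1.814312, Gamma_qpq = 0.000000, Gamma_qqq = 0.720439; k2 = (0.690129, -2.213354, 2.994473, -2.665267)
  k3: at (p, q) = (0.795173, 0.591086), (dp/dtau, dq/dtau) = (0.696653, -2.209608); Gamma_ppp = 2.051278, Gamma_ppq = 0.000000, Gamma_pqq = -0.811039, Gamma_qpp = -1.808638, Gamma_qpq = 0.000000, Gamma_qqq = 0.715103; k3 = (0.696653, -2.209608, 2.964253, -2.613621)
  k4: at (p, q) = (0.812752, 0.535939), (dp/dtau, dq/dtau) = (0.770004, -2.273658); Gamma_ppp = 2.285909, Gamma_ppq = 0.000000, Gamma_pqq = -0.865132, Gamma_qpp = -1.711438, Gamma_qpq = 0.000000, Gamma_qqq = 0.647716; k4 = (0.770004, -2.273658, 3.116991, -2.333661)
  Y <- Y + (h/6)(k1 + 2k2 + 2k3 + k4): p = 0.8126, q = 0.5359, dp/dtau = 0.7699, dq/dtau = -2.2739
step 3:
  k1: at (p, q) = (0.812631, 0.535898), (dp/dtau, dq/dtau) = (0.769857, -2.273864); Gamma_ppp = 2.285591, Gamma_ppq = 0.000000, Gamma_pqq = -0.865271, Gamma_qpp = -1.711836, Gamma_qpq = 0.000000, Gamma_qqq = 0.648061; k1 = (0.769857, -2.273864, 3.119222, -2.336199)
  k2: at (p, q) = (0.831877, 0.479051), (dp/dtau, dq/dtau) = (0.847838, -2.332269); Gamma_ppp = 2.510181, Gamma_ppq = 0.000000, Gamma_pqq = -0.906831, Gamma_qpp = -1.566646, Gamma_qpq = 0.000000, Gamma_qqq = 0.565969; k2 = (0.847838, -2.332269, 3.128301, -1.952424)
  k3: at (p, q) = (0.833827, 0.477591), (dp/dtau, dq/dtau) = (0.848065, -2.322675); Gamma_ppp = 2.519090, Gamma_ppq = 0.000000, Gamma_pqq = -0.905799, Gamma_qpp = -1.556445, Gamma_qpq = 0.000000, Gamma_qqq = 0.559657; k3 = (0.848065, -2.322675, 3.074859, -1.899833)
  k4: at (p, q) = (0.855034, 0.419764), (dp/dtau, dq/dtau) = (0.923600, -2.368856); Gamma_ppp = 2.712225, Gamma_ppq = 0.000000, Gamma_pqq = -0.927468, Gamma_qpp = -1.365974, Gamma_qpq = 0.000000, Gamma_qqq = 0.467106; k4 = (0.923600, -2.368856, 2.890837, -1.455929)
  Y <- Y + (h/6)(k1 + 2k2 + 2k3 + k4): p = 0.8550, q = 0.4196, dp/dtau = 0.9233, dq/dtau = -2.3697
step 4:
  k1: at (p, q) = (0.855008, 0.419626), (dp/dtau, dq/dtau) = (0.923327, -2.369670); Gamma_ppp = 2.712545, Gamma_ppq = 0.000000, Gamma_pqq = -0.927634, Gamma_qpp = -1.365810, Gamma_qpq = 0.000000, Gamma_qqq = 0.467079; k1 = (0.923327, -2.369670, 2.896440, -1.458404)
  k2: at (p, q) = (0.878091, 0.360385), (dp/dtau, dq/dtau) = (0.995738, -2.406130); Gamma_ppp = 2.862685, Gamma_ppq = 0.000000, Gamma_pqq = -0.928185, Gamma_qpp = -1.142832, Gamma_qpq = 0.000000, Gamma_qqq = 0.370547; k2 = (0.995738, -2.406130, 2.535352, -1.012155)
  k3: at (p, q) = (0.879901, 0.359473), (dp/dtau, dq/dtau) = (0.986711, -2.394974); Gamma_ppp = 2.864407, Gamma_ppq = 0.000000, Gamma_pqq = -0.924925, Gamma_qpp = -1.133601, Gamma_qpq = 0.000000, Gamma_qqq = 0.366043; k3 = (0.986711, -2.394974, 2.516495, -0.995913)
  k4: at (p, q) = (0.904344, 0.299878), (dp/dtau, dq/dtau) = (1.049152, -2.419465); Gamma_ppp = 2.959159, Gamma_ppq = 0.000000, Gamma_pqq = -0.904568, Gamma_qpp = -0.899857, Gamma_qpq = 0.000000, Gamma_qqq = 0.275072; k4 = (1.049152, -2.419465, 2.037969, -0.619730)
  Y <- Y + (h/6)(k1 + 2k2 + 2k3 + k4): p = 0.9045, q = 0.2997, dp/dtau = 1.0486, dq/dtau = -2.4205

Answer: p = 0.9045, q = 0.2997, dp/dtau = 1.0486, dq/dtau = -2.4205


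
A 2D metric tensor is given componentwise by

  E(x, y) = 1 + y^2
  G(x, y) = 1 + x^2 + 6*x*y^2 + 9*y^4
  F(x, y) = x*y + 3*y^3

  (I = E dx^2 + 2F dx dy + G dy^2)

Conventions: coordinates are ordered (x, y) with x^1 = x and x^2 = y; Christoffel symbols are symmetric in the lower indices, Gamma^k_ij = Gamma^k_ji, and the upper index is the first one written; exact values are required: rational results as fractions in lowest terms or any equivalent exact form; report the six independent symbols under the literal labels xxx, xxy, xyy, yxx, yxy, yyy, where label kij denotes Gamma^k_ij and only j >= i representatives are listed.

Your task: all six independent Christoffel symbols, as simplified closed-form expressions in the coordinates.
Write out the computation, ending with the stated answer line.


E = 1 + y^2; F = x*y + 3*y^3; G = 1 + x^2 + 6*x*y^2 + 9*y^4
Gamma^k_ij = (1/2) g^{kl} (d_i g_jl + d_j g_il - d_l g_ij), with g^inv = (1/(EG-F^2)) [[G, -F], [-F, E]]
first partials: E_x = 0, E_y = 2*y, F_x = y, F_y = x + 9*y^2, G_x = 2*x + 6*y^2, G_y = 12*x*y + 36*y^3
D = EG - F^2 = 1 + y^2 + x^2 + 6*x*y^2 + 9*y^4
expanded: Gamma^x_xx = (G E_x - 2F F_x + F E_y)/(2D), Gamma^x_xy = (G E_y - F G_x)/(2D), Gamma^x_yy = (2G F_y - G G_x - F G_y)/(2D), Gamma^y_xx = (2E F_x - E E_y - F E_x)/(2D), Gamma^y_xy = (E G_x - F E_y)/(2D), Gamma^y_yy = (E G_y - 2F F_y + F G_x)/(2D); substitute and cancel common factors

Answer: Gamma_xxx = 0, Gamma_xxy = y/(x^2 + 6*x*y^2 + 9*y^4 + y^2 + 1), Gamma_xyy = 6*y^2/(x^2 + 6*x*y^2 + 9*y^4 + y^2 + 1), Gamma_yxx = 0, Gamma_yxy = (x + 3*y^2)/(x^2 + 6*x*y^2 + 9*y^4 + y^2 + 1), Gamma_yyy = (6*x*y + 18*y^3)/(x^2 + 6*x*y^2 + 9*y^4 + y^2 + 1)


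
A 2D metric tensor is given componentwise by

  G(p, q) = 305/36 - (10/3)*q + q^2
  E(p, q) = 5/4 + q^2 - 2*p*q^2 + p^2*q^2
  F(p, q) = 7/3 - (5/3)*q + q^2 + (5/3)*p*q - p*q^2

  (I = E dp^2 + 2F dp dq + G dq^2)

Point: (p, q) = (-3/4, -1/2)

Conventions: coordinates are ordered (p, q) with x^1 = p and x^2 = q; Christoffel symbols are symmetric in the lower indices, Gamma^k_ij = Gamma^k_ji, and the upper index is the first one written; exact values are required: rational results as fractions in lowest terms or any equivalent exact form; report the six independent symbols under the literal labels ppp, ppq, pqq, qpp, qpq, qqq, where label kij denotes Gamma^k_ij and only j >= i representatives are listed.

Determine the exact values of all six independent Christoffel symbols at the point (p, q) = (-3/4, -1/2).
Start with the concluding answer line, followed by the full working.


Answer: Gamma_ppp = -29673/14074, Gamma_ppq = -36652/7037, Gamma_pqq = -271768/21111, Gamma_qpp = 50745/56296, Gamma_qpq = 29841/14074, Gamma_qqq = 35410/7037

E = 129/64, F = 203/48, G = 187/18 at the point
E_p = -7/8, E_q = -49/16, F_p = -13/12, F_q = -14/3, G_p = 0, G_q = -13/3
EG - F^2 = 7037/2304;  g^inv = (2304/7037) * [[187/18, -203/48], [-203/48, 129/64]]
first-kind symbols [ij,l] = (1/2)(d_i g_jl + d_j g_il - d_l g_ij): [pp,p] = E_p/2 = -7/16, [pp,q] = F_p - E_q/2 = 43/96, [pq,p] = E_q/2 = -49/32, [pq,q] = G_p/2 = 0, [qq,p] = F_q - G_p/2 = -14/3, [qq,q] = G_q/2 = -13/6
Gamma^p_ij = (G*[ij,p] - F*[ij,q])/(EG - F^2), Gamma^q_ij = (E*[ij,q] - F*[ij,p])/(EG - F^2)


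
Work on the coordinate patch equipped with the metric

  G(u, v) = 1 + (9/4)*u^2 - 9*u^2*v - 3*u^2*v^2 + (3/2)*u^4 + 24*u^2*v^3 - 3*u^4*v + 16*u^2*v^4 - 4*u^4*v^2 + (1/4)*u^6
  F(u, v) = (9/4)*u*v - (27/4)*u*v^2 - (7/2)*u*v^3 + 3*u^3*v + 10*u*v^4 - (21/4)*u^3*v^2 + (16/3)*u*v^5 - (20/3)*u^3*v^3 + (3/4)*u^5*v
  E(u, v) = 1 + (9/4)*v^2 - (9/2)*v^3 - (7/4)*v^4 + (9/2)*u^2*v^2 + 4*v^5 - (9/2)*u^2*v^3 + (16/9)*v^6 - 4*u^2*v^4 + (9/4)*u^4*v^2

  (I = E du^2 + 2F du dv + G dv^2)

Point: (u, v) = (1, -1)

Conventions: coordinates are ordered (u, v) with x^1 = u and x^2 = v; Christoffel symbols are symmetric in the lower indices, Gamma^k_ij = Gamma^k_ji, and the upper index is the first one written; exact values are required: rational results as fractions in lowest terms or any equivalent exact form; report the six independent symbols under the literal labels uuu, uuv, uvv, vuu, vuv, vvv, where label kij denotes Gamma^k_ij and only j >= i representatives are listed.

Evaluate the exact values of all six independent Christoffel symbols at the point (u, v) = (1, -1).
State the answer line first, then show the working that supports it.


Answer: Gamma_uuu = 342/433, Gamma_uuv = -228/433, Gamma_uvv = -570/433, Gamma_vuu = -108/433, Gamma_vuv = 72/433, Gamma_vvv = 180/433

E = 397/36, F = -19/6, G = 2 at the point
E_u = 19, E_v = -38/3, F_u = -28/3, F_v = -83/6, G_u = 4, G_v = 10
EG - F^2 = 433/36;  g^inv = (36/433) * [[2, 19/6], [19/6, 397/36]]
first-kind symbols [ij,l] = (1/2)(d_i g_jl + d_j g_il - d_l g_ij): [uu,u] = E_u/2 = 19/2, [uu,v] = F_u - E_v/2 = -3, [uv,u] = E_v/2 = -19/3, [uv,v] = G_u/2 = 2, [vv,u] = F_v - G_u/2 = -95/6, [vv,v] = G_v/2 = 5
Gamma^u_ij = (G*[ij,u] - F*[ij,v])/(EG - F^2), Gamma^v_ij = (E*[ij,v] - F*[ij,u])/(EG - F^2)


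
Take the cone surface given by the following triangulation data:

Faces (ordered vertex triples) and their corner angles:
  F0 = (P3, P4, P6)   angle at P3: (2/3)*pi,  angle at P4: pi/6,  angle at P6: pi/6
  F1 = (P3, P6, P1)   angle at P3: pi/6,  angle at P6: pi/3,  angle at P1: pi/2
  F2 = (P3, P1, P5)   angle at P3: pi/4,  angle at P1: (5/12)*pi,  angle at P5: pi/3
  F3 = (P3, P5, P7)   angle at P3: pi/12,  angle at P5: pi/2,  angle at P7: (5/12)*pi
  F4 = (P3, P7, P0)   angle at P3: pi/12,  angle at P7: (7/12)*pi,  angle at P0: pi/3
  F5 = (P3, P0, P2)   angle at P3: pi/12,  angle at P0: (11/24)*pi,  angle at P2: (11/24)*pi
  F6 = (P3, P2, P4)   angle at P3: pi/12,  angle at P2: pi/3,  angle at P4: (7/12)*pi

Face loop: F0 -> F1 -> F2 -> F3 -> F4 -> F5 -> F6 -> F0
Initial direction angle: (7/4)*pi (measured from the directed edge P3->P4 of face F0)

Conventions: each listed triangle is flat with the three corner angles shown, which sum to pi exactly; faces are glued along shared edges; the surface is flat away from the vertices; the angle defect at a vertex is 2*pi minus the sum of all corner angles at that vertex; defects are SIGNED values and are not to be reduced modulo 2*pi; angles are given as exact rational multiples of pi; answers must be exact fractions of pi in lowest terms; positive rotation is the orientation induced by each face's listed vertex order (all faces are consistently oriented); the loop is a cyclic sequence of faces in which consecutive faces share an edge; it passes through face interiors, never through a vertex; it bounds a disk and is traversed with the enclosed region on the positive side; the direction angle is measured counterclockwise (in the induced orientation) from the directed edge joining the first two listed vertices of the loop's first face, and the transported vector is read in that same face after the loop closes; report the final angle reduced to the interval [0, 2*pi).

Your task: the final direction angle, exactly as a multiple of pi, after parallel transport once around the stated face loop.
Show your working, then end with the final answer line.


enclosed vertex P3: corner angles sum to (17/12)*pi, defect = 2*pi - (17/12)*pi = (7/12)*pi
the rotation equals the total enclosed defect, so the final angle is initial + defects (mod 2*pi)
final angle = (7/4)*pi + (7/12)*pi = pi/3 (mod 2*pi)

Answer: final direction angle = pi/3


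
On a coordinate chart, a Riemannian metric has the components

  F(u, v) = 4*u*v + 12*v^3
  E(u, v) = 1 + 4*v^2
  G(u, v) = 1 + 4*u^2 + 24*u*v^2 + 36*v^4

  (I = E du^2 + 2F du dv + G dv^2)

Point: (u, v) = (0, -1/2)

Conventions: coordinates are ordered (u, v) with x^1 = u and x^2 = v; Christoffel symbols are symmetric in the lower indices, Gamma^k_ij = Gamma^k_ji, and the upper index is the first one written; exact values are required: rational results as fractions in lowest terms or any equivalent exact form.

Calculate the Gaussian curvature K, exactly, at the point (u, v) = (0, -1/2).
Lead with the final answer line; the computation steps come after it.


Answer: K = -64/289

E = 2, F = -3/2, G = 13/4, EG - F^2 = 17/4 at the point
E_u = 0, E_v = -4, F_u = -2, F_v = 9, G_u = 6, G_v = -18
E_vv = 8, F_uv = 4, G_uu = 8
Compute both Brioschi determinants and normalise by (EG - F^2)^2.
M1 = [[-E_vv/2 + F_uv - G_uu/2, E_u/2, F_u - E_v/2], [F_v - G_u/2, E, F], [G_v/2, F, G]] = [[-4, 0, 0], [6, 2, -3/2], [-9, -3/2, 13/4]]; det M1 = -17
M2 = [[0, E_v/2, G_u/2], [E_v/2, E, F], [G_u/2, F, G]] = [[0, -2, 3], [-2, 2, -3/2], [3, -3/2, 13/4]]; det M2 = -13
det M1 - det M2 = -4; K = -4 / (17/4)^2 = -64/289


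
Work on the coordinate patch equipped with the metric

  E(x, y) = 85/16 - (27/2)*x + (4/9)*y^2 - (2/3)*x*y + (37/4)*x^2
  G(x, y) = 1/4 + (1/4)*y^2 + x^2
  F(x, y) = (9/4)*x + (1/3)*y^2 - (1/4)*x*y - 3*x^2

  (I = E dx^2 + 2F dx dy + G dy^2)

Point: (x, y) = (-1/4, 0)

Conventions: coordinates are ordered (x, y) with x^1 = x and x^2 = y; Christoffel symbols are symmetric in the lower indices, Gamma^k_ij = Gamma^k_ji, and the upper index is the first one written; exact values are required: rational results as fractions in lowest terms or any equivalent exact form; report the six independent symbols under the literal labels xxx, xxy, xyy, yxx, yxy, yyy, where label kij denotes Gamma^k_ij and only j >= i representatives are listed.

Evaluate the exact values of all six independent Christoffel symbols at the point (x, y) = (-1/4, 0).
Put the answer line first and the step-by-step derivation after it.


Answer: Gamma_xxx = -84/2389, Gamma_xxy = -496/7167, Gamma_xyy = 100/2389, Gamma_yxx = 83488/7167, Gamma_yxy = -2308/2389, Gamma_yyy = 240/2389

E = 593/64, F = -3/4, G = 5/16 at the point
E_x = -145/8, E_y = 1/6, F_x = 15/4, F_y = 1/16, G_x = -1/2, G_y = 0
EG - F^2 = 2389/1024;  g^inv = (1024/2389) * [[5/16, 3/4], [3/4, 593/64]]
first-kind symbols [ij,l] = (1/2)(d_i g_jl + d_j g_il - d_l g_ij): [xx,x] = E_x/2 = -145/16, [xx,y] = F_x - E_y/2 = 11/3, [xy,x] = E_y/2 = 1/12, [xy,y] = G_x/2 = -1/4, [yy,x] = F_y - G_x/2 = 5/16, [yy,y] = G_y/2 = 0
Gamma^x_ij = (G*[ij,x] - F*[ij,y])/(EG - F^2), Gamma^y_ij = (E*[ij,y] - F*[ij,x])/(EG - F^2)


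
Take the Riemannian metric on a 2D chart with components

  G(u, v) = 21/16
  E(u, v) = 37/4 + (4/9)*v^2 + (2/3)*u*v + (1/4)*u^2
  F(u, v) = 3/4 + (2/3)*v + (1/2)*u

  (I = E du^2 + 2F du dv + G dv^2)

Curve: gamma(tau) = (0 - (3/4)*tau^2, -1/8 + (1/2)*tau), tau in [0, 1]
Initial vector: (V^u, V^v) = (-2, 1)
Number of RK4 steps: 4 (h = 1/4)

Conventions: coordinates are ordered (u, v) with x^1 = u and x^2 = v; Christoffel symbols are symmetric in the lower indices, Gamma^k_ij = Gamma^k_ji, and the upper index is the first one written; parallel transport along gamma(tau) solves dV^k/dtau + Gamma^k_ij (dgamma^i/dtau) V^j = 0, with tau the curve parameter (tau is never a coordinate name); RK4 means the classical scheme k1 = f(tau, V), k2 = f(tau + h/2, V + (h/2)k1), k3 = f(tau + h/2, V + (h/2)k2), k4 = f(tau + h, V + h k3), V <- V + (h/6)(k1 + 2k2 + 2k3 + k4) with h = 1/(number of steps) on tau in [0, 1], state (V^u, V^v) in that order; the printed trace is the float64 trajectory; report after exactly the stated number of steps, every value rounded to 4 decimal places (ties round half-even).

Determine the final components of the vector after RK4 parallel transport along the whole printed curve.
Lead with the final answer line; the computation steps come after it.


Answer: V^u = -1.9829, V^v = 0.3831

gamma'(tau) = (-(3/2)*tau, 1/2); f(tau, V)^k = -Gamma^k_ij(gamma(tau)) gamma'^i(tau) V^j; h = 1/4; intermediate values shown to 6 dp
curve data and Christoffel symbols at the stage parameters:
  tau = 0.000000: gamma = (0.000000, -0.125000), gamma' = (0.000000, 0.500000); Gamma_uuu = -0.036313, Gamma_uuv = -0.006229, Gamma_uvv = 0.074752, Gamma_vuu = 0.441725, Gamma_vuv = 0.003164, Gamma_vvv = -0.037970
  tau = 0.125000: gamma = (-0.011719, -0.062500), gamma' = (-0.187500, 0.500000); Gamma_uuu = -0.034736, Gamma_uuv = -0.003570, Gamma_uvv = 0.075107, Gamma_vuu = 0.423684, Gamma_vuv = 0.001910, Gamma_vvv = -0.040198
  tau = 0.250000: gamma = (-0.046875, 0.000000), gamma' = (-0.375000, 0.500000); Gamma_uuu = -0.033583, Gamma_uuv = -0.001766, Gamma_uvv = 0.075344, Gamma_vuu = 0.411448, Gamma_vuv = 0.000978, Gamma_vvv = -0.041708
  tau = 0.375000: gamma = (-0.105469, 0.062500), gamma' = (-0.562500, 0.500000); Gamma_uuu = -0.032962, Gamma_uuv = -0.000835, Gamma_uvv = 0.075465, Gamma_vuu = 0.405131, Gamma_vuv = 0.000470, Gamma_vvv = -0.042487
  tau = 0.500000: gamma = (-0.187500, 0.125000), gamma' = (-0.750000, 0.500000); Gamma_uuu = -0.032928, Gamma_uuv = -0.000786, Gamma_uvv = 0.075471, Gamma_vuu = 0.404798, Gamma_vuv = 0.000443, Gamma_vvv = -0.042528
  tau = 0.625000: gamma = (-0.292969, 0.187500), gamma' = (-0.937500, 0.500000); Gamma_uuu = -0.033486, Gamma_uuv = -0.001619, Gamma_uvv = 0.075363, Gamma_vuu = 0.410452, Gamma_vuv = 0.000899, Gamma_vvv = -0.041831
  tau = 0.750000: gamma = (-0.421875, 0.250000), gamma' = (-1.125000, 0.500000); Gamma_uuu = -0.034585, Gamma_uuv = -0.003326, Gamma_uvv = 0.075139, Gamma_vuu = 0.422035, Gamma_vuv = 0.001789, Gamma_vvv = -0.040402
  tau = 0.875000: gamma = (-0.574219, 0.312500), gamma' = (-1.312500, 0.500000); Gamma_uuu = -0.036122, Gamma_uuv = -0.005892, Gamma_uvv = 0.074798, Gamma_vuu = 0.439439, Gamma_vuv = 0.003013, Gamma_vvv = -0.038252
  tau = 1.000000: gamma = (-0.750000, 0.375000), gamma' = (-1.500000, 0.500000); Gamma_uuu = -0.037944, Gamma_uuv = -0.009292, Gamma_uvv = 0.074338, Gamma_vuu = 0.462513, Gamma_vuv = 0.004425, Gamma_vvv = -0.035399
step 0: V^u = -2.0000, V^v = 1.0000
step 1: k1 = (-0.043606, 0.022149), k2 = (-0.028846, -0.136885), k3 = (-0.028095, -0.137147), k4 = (-0.013516, -0.288196); V <- V + (h/6)(k1 + 2k2 + 2k3 + k4): V^u = -2.0071, V^v = 0.9661
step 2: k1 = (-0.013529, -0.288203), k2 = (0.000876, -0.437306), k3 = (0.001555, -0.437297), k4 = (0.015935, -0.590295); V <- V + (h/6)(k1 + 2k2 + 2k3 + k4): V^u = -2.0068, V^v = 0.8566
step 3: k1 = (0.015943, -0.590325), k2 = (0.030630, -0.753523), k3 = (0.031373, -0.753261), k4 = (0.046844, -0.932463); V <- V + (h/6)(k1 + 2k2 + 2k3 + k4): V^u = -1.9990, V^v = 0.6676
step 4: k1 = (0.046875, -0.932507), k2 = (0.063755, -1.133871), k3 = (0.064798, -1.133239), k4 = (0.084002, -1.361894); V <- V + (h/6)(k1 + 2k2 + 2k3 + k4): V^u = -1.9829, V^v = 0.3831


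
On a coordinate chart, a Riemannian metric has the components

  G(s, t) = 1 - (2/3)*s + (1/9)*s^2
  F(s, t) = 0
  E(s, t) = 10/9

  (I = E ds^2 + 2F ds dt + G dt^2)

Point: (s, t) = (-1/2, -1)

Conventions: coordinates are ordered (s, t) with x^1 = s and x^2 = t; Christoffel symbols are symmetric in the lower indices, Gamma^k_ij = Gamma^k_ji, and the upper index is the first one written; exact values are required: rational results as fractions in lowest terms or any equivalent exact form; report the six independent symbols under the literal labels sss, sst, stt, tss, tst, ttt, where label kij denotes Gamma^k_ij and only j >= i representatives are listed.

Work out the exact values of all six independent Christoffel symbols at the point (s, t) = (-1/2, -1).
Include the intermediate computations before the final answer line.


E = 10/9, F = 0, G = 49/36 at the point
E_s = 0, E_t = 0, F_s = 0, F_t = 0, G_s = -7/9, G_t = 0
EG - F^2 = 245/162;  g^inv = (162/245) * [[49/36, 0], [0, 10/9]]
first-kind symbols [ij,l] = (1/2)(d_i g_jl + d_j g_il - d_l g_ij): [ss,s] = E_s/2 = 0, [ss,t] = F_s - E_t/2 = 0, [st,s] = E_t/2 = 0, [st,t] = G_s/2 = -7/18, [tt,s] = F_t - G_s/2 = 7/18, [tt,t] = G_t/2 = 0
Gamma^s_ij = (G*[ij,s] - F*[ij,t])/(EG - F^2), Gamma^t_ij = (E*[ij,t] - F*[ij,s])/(EG - F^2)

Answer: Gamma_sss = 0, Gamma_sst = 0, Gamma_stt = 7/20, Gamma_tss = 0, Gamma_tst = -2/7, Gamma_ttt = 0


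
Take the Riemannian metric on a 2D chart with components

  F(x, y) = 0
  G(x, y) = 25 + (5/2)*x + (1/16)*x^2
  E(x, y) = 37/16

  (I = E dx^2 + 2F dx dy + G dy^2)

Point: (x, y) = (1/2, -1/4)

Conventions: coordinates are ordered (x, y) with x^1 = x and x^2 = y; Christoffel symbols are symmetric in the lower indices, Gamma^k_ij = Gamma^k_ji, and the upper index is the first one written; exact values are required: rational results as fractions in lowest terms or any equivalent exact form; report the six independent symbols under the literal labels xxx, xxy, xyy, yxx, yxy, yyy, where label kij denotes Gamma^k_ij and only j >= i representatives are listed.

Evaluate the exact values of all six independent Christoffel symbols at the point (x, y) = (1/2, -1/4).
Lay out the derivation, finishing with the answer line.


E = 37/16, F = 0, G = 1681/64 at the point
E_x = 0, E_y = 0, F_x = 0, F_y = 0, G_x = 41/16, G_y = 0
EG - F^2 = 62197/1024;  g^inv = (1024/62197) * [[1681/64, 0], [0, 37/16]]
first-kind symbols [ij,l] = (1/2)(d_i g_jl + d_j g_il - d_l g_ij): [xx,x] = E_x/2 = 0, [xx,y] = F_x - E_y/2 = 0, [xy,x] = E_y/2 = 0, [xy,y] = G_x/2 = 41/32, [yy,x] = F_y - G_x/2 = -41/32, [yy,y] = G_y/2 = 0
Gamma^x_ij = (G*[ij,x] - F*[ij,y])/(EG - F^2), Gamma^y_ij = (E*[ij,y] - F*[ij,x])/(EG - F^2)

Answer: Gamma_xxx = 0, Gamma_xxy = 0, Gamma_xyy = -41/74, Gamma_yxx = 0, Gamma_yxy = 2/41, Gamma_yyy = 0


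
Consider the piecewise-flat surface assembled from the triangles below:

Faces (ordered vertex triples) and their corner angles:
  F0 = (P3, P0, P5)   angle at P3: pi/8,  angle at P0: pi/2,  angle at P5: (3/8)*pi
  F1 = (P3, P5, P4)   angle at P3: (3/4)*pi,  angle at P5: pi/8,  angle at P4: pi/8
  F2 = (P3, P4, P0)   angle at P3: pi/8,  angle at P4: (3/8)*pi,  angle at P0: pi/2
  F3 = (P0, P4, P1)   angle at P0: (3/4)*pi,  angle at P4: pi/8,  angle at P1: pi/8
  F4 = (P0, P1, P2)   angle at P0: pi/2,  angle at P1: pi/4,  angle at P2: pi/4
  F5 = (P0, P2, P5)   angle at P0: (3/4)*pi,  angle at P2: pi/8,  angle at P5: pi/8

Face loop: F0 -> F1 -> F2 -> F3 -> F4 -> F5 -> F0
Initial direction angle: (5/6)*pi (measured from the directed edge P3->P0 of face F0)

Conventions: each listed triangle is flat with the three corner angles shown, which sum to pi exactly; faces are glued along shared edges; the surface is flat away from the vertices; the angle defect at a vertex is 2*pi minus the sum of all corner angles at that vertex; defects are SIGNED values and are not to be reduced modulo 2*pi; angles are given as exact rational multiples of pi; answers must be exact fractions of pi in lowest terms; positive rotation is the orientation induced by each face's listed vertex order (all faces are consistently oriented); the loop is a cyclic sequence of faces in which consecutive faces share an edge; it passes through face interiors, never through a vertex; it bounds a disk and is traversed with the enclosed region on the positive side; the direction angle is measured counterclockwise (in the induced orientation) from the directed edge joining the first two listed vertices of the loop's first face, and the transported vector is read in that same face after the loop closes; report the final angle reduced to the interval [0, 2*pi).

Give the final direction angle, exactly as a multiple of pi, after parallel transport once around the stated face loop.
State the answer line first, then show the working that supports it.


Answer: final direction angle = (5/6)*pi

enclosed vertex P0: corner angles sum to 3*pi, defect = 2*pi - 3*pi = -pi
enclosed vertex P3: corner angles sum to pi, defect = 2*pi - pi = pi
final direction = starting direction + enclosed defect total, reduced mod 2*pi (induced orientation)
final angle = (5/6)*pi + 0 = (5/6)*pi (mod 2*pi)


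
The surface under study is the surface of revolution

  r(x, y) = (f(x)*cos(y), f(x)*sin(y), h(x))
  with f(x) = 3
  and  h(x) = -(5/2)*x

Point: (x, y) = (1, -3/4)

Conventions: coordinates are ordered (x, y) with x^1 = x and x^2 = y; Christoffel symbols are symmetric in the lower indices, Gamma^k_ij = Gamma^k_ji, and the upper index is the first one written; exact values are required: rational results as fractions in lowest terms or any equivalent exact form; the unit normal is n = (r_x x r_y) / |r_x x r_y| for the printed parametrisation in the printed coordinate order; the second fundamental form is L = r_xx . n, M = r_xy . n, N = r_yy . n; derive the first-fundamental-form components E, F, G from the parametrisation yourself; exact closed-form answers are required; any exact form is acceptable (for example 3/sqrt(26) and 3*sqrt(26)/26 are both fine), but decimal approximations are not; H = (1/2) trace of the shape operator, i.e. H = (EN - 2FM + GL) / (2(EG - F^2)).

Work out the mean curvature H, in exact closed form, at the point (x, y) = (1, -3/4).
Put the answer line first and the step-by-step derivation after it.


Answer: H = -1/6

f = 3, f' = 0, f'' = 0, h' = -5/2, h'' = 0
E = 25/4, F = 0, G = 9; answer radicand W^2 = 25/4
unnormalised second-form numerators: l = 0, m = 0, n = -15/2; L = l/sqrt(25/4), and similarly M = m/sqrt(W^2), N = n/sqrt(W^2)
H = (E*n - 2*F*m + G*l) / (2*(EG - F^2)*sqrt(W^2)); E*n - 2*F*m + G*l = -375/8, EG - F^2 = 225/4, so H = (-5/12)/sqrt(25/4)


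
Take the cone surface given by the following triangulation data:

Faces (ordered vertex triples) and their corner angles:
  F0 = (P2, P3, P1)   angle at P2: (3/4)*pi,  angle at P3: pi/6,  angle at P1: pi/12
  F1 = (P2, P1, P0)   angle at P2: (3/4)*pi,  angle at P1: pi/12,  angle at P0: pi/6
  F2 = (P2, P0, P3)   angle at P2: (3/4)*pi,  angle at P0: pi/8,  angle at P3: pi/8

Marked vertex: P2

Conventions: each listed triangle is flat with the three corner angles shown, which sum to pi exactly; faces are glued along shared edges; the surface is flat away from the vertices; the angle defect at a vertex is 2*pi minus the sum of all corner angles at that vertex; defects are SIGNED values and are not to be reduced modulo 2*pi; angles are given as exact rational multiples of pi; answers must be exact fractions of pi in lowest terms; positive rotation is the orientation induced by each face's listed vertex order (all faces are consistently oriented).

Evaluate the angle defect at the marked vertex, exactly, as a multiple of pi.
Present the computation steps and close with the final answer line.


Sum of corner angles at P2: (9/4)*pi
defect = 2*pi - (9/4)*pi

Answer: defect(P2) = -pi/4


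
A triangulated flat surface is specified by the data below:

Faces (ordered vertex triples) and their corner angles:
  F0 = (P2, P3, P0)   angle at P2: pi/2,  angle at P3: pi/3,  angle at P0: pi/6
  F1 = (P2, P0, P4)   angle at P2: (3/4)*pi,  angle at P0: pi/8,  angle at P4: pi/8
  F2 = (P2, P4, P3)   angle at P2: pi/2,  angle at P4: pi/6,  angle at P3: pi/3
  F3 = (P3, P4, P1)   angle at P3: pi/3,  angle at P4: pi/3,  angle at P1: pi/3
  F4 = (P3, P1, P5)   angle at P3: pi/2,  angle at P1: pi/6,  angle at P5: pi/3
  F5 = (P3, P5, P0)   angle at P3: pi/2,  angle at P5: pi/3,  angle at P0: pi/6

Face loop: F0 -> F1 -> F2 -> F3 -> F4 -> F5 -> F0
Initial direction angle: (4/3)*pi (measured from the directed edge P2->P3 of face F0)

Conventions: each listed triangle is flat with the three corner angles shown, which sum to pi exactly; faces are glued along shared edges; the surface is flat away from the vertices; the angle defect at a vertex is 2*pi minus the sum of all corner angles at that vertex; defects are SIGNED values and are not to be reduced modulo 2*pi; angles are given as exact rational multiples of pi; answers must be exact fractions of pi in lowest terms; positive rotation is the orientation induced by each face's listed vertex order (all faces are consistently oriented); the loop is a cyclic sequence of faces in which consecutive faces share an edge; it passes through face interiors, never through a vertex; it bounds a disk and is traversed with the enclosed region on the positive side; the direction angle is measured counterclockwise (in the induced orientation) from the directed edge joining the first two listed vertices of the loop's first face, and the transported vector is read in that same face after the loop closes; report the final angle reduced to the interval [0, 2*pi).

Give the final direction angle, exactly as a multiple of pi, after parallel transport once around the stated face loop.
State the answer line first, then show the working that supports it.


Answer: final direction angle = (19/12)*pi

enclosed vertex P2: corner angles sum to (7/4)*pi, defect = 2*pi - (7/4)*pi = pi/4
enclosed vertex P3: corner angles sum to 2*pi, defect = 2*pi - 2*pi = 0
the final direction is the initial angle plus the enclosed defects, taken mod 2*pi in the induced orientation
final angle = (4/3)*pi + pi/4 = (19/12)*pi (mod 2*pi)
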